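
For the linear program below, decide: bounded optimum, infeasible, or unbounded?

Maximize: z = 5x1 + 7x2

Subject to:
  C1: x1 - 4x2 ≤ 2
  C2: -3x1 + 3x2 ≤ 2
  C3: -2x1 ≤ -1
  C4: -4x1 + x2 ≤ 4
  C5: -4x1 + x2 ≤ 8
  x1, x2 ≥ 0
Feasible point: (1, 0) satisfies every constraint, so the LP is feasible.
Direction d = (1, 1): for each constraint row a, a·d ≤ 0 —
  (1)(1) + (-4)(1) = -3 ≤ 0
  (-3)(1) + (3)(1) = 0 ≤ 0
  (-2)(1) + (0)(1) = -2 ≤ 0
  (-4)(1) + (1)(1) = -3 ≤ 0
  (-4)(1) + (1)(1) = -3 ≤ 0
and d ≥ 0, so (1, 0) + t·d stays feasible for every t ≥ 0. Along this ray z = 5x1 + 7x2 changes by 12 per unit t, so z → +∞.

Unbounded: there is a feasible ray along which z → +∞.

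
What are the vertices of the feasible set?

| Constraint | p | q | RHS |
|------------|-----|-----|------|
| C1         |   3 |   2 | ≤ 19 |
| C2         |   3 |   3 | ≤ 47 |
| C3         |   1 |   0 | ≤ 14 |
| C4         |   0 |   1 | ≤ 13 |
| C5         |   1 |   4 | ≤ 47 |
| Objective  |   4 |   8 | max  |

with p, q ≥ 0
Each vertex is the intersection of two constraint boundaries that also satisfies all remaining constraints:
  p = 0 and q = 0 → (0, 0)
  3p + 2q = 19 and q = 0 → (6.333, 0)
  3p + 2q = 19 and p = 0 → (0, 9.5)

Vertices: (0, 0), (6.333, 0), (0, 9.5)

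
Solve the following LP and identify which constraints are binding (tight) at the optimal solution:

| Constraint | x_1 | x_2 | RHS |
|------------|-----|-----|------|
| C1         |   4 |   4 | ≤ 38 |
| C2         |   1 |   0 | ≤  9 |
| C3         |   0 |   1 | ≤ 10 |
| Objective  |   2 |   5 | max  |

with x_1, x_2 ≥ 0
Optimal: x_1 = 0, x_2 = 9.5
Binding: C1, x_1 ≥ 0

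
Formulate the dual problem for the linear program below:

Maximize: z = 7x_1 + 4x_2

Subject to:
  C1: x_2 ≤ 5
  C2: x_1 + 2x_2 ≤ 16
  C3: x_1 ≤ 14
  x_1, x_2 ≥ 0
Minimize: z = 5y1 + 16y2 + 14y3

Subject to:
  C1: -y2 - y3 ≤ -7
  C2: -y1 - 2y2 ≤ -4
  y1, y2, y3 ≥ 0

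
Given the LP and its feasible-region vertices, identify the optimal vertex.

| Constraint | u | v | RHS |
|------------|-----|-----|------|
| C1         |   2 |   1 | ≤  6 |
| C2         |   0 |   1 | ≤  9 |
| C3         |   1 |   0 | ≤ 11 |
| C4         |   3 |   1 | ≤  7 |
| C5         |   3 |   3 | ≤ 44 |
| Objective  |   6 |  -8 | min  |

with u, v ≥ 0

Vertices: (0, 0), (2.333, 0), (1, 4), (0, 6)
(0, 6) with z = -48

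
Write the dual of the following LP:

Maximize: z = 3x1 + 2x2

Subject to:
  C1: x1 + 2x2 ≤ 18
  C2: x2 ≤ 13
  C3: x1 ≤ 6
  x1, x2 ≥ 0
Minimize: z = 18y1 + 13y2 + 6y3

Subject to:
  C1: -y1 - y3 ≤ -3
  C2: -2y1 - y2 ≤ -2
  y1, y2, y3 ≥ 0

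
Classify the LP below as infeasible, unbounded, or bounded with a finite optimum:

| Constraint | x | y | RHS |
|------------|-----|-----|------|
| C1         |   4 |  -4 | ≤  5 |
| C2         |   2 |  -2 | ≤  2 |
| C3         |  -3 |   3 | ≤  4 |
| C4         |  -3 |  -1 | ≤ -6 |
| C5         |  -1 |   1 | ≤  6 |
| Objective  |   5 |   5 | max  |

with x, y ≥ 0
Feasible point: (2, 1) satisfies every constraint, so the LP is feasible.
Direction d = (1, 1): for each constraint row a, a·d ≤ 0 —
  (4)(1) + (-4)(1) = 0 ≤ 0
  (2)(1) + (-2)(1) = 0 ≤ 0
  (-3)(1) + (3)(1) = 0 ≤ 0
  (-3)(1) + (-1)(1) = -4 ≤ 0
  (-1)(1) + (1)(1) = 0 ≤ 0
and d ≥ 0, so (2, 1) + t·d stays feasible for every t ≥ 0. Along this ray z = 5x + 5y changes by 10 per unit t, so z → +∞.

Unbounded — the objective can increase without bound over the feasible region.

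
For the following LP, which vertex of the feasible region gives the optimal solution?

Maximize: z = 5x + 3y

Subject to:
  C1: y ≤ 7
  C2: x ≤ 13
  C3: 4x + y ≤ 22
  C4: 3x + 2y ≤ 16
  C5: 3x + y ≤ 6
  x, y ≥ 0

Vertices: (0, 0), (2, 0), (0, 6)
Evaluating z = 5x + 3y at each vertex:
  (0, 0): z = 0
  (2, 0): z = 10
  (0, 6): z = 18

The largest value is z = 18, attained at (0, 6).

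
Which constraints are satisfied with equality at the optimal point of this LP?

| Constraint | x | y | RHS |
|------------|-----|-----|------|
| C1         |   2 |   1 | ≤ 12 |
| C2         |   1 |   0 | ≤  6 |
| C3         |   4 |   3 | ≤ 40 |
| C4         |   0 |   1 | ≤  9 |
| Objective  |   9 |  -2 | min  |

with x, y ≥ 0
Optimal: x = 0, y = 9
Slack at optimum:
  C1: slack = 3
  C2: slack = 6
  C3: slack = 13
  C4: slack = 0 (binding)
  x ≥ 0: x = 0 (binding)
  y ≥ 0: y = 9
Binding constraints: C4, x ≥ 0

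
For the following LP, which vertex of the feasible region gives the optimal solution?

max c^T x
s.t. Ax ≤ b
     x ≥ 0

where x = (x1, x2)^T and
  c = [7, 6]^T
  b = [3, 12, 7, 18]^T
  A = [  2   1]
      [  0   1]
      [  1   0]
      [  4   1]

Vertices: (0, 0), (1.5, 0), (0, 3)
Evaluating z = 7x1 + 6x2 at each vertex:
  (0, 0): z = 0
  (1.5, 0): z = 10.5
  (0, 3): z = 18

The largest value is z = 18, attained at (0, 3).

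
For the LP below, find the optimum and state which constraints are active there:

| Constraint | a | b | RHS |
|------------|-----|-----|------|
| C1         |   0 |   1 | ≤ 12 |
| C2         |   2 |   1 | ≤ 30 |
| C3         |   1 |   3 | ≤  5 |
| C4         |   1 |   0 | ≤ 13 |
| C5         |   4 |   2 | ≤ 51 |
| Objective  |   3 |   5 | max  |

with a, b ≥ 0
Optimal: a = 5, b = 0
Slack at optimum:
  C1: slack = 12
  C2: slack = 20
  C3: slack = 0 (binding)
  C4: slack = 8
  C5: slack = 31
  a ≥ 0: a = 5
  b ≥ 0: b = 0 (binding)
Binding constraints: C3, b ≥ 0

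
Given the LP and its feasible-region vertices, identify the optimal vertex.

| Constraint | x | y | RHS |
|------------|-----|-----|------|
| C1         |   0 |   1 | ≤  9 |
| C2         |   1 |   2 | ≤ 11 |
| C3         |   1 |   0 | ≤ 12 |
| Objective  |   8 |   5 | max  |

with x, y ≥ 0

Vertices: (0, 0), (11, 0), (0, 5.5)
(11, 0) with z = 88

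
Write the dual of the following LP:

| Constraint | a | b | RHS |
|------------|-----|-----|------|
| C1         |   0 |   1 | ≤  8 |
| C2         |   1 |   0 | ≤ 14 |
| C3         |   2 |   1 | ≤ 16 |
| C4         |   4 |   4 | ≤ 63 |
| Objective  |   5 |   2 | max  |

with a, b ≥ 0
Minimize: z = 8y1 + 14y2 + 16y3 + 63y4

Subject to:
  C1: -y2 - 2y3 - 4y4 ≤ -5
  C2: -y1 - y3 - 4y4 ≤ -2
  y1, y2, y3, y4 ≥ 0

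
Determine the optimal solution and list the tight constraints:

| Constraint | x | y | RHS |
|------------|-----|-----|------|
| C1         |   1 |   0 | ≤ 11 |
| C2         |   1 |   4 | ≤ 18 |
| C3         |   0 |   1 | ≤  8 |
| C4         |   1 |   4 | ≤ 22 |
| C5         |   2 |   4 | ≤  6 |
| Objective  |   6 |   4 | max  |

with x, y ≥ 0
Optimal: x = 3, y = 0
Slack at optimum:
  C1: slack = 8
  C2: slack = 15
  C3: slack = 8
  C4: slack = 19
  C5: slack = 0 (binding)
  x ≥ 0: x = 3
  y ≥ 0: y = 0 (binding)
Binding constraints: C5, y ≥ 0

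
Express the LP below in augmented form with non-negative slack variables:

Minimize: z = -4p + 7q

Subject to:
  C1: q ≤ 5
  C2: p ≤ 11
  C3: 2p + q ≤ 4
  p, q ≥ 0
min z = -4p + 7q

s.t.
  q + s1 = 5
  p + s2 = 11
  2p + q + s3 = 4
  p, q, s1, s2, s3 ≥ 0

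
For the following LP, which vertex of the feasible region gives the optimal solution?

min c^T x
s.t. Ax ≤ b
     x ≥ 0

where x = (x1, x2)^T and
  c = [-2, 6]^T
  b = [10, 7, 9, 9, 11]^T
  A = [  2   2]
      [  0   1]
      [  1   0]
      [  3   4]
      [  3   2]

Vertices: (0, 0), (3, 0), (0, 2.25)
Evaluating z = -2x1 + 6x2 at each vertex:
  (0, 0): z = 0
  (3, 0): z = -6
  (0, 2.25): z = 13.5

The smallest value is z = -6, attained at (3, 0).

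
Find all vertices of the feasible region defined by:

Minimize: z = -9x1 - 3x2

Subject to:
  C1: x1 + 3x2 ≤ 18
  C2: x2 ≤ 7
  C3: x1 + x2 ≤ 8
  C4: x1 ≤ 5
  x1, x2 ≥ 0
Each vertex is the intersection of two constraint boundaries that also satisfies all remaining constraints:
  x1 = 0 and x2 = 0 → (0, 0)
  x1 = 5 and x2 = 0 → (5, 0)
  x1 + x2 = 8 and x1 = 5 → (5, 3)
  x1 + 3x2 = 18 and x1 + x2 = 8 → (3, 5)
  x1 + 3x2 = 18 and x1 = 0 → (0, 6)

Vertices: (0, 0), (5, 0), (5, 3), (3, 5), (0, 6)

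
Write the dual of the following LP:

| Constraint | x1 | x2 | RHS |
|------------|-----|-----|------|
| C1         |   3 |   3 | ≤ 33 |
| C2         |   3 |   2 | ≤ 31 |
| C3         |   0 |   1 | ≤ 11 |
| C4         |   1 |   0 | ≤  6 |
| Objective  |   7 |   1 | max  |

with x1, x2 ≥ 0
Minimize: z = 33y1 + 31y2 + 11y3 + 6y4

Subject to:
  C1: -3y1 - 3y2 - y4 ≤ -7
  C2: -3y1 - 2y2 - y3 ≤ -1
  y1, y2, y3, y4 ≥ 0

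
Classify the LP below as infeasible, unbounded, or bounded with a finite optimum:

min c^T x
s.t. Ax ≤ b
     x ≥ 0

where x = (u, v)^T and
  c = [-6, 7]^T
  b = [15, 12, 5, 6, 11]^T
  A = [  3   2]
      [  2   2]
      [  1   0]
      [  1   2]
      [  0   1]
The point (5, 0) satisfies every constraint, so the LP is feasible; the constraints give u ≤ 5 and v ≤ 11, which with u, v ≥ 0 keep the feasible region inside a bounded box. A feasible, bounded LP attains a finite optimum at a vertex.

Evaluating z = -6u + 7v at each vertex:
  (0, 0): z = 0
  (5, 0): z = -30
  (4.5, 0.75): z = -21.75
  (0, 3): z = 21

The LP has an optimal solution: (5, 0) with z = -30.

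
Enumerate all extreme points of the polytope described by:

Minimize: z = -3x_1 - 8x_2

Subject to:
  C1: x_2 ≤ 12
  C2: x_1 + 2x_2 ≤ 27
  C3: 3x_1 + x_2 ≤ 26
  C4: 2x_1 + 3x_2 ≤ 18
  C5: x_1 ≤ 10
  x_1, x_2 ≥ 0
Each vertex is the intersection of two constraint boundaries that also satisfies all remaining constraints:
  x_1 = 0 and x_2 = 0 → (0, 0)
  3x_1 + x_2 = 26 and x_2 = 0 → (8.667, 0)
  3x_1 + x_2 = 26 and 2x_1 + 3x_2 = 18 → (8.571, 0.2857)
  2x_1 + 3x_2 = 18 and x_1 = 0 → (0, 6)

Vertices: (0, 0), (8.667, 0), (8.571, 0.2857), (0, 6)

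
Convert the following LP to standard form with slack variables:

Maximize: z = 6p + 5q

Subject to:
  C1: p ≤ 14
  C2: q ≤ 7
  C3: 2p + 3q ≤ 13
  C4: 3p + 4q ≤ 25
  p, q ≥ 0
max z = 6p + 5q

s.t.
  p + s1 = 14
  q + s2 = 7
  2p + 3q + s3 = 13
  3p + 4q + s4 = 25
  p, q, s1, s2, s3, s4 ≥ 0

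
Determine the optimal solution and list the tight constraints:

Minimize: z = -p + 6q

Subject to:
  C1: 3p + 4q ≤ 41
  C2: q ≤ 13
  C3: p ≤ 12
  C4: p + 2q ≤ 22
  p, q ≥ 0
Optimal: p = 12, q = 0
Slack at optimum:
  C1: slack = 5
  C2: slack = 13
  C3: slack = 0 (binding)
  C4: slack = 10
  p ≥ 0: p = 12
  q ≥ 0: q = 0 (binding)
Binding constraints: C3, q ≥ 0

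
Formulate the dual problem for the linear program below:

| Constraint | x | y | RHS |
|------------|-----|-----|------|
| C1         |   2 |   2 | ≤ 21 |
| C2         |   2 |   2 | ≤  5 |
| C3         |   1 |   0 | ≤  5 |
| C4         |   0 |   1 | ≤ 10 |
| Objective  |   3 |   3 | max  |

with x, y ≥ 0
Minimize: z = 21y1 + 5y2 + 5y3 + 10y4

Subject to:
  C1: -2y1 - 2y2 - y3 ≤ -3
  C2: -2y1 - 2y2 - y4 ≤ -3
  y1, y2, y3, y4 ≥ 0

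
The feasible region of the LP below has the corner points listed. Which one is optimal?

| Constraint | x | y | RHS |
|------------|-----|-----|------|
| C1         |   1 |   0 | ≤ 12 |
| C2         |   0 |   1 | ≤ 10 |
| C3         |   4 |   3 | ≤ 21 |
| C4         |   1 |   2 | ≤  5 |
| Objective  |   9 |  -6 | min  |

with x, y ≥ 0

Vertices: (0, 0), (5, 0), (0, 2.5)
Evaluating z = 9x - 6y at each vertex:
  (0, 0): z = 0
  (5, 0): z = 45
  (0, 2.5): z = -15

The smallest value is z = -15, attained at (0, 2.5).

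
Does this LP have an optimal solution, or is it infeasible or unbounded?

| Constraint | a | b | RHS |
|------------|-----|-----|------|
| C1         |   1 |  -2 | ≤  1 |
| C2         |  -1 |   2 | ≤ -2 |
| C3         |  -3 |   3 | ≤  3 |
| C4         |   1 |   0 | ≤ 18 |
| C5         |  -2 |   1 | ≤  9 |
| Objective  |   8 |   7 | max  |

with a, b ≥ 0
C1 requires a - 2b ≤ 1, while C2 (-a + 2b ≤ -2) is equivalent to a - 2b ≥ 2. Together they would need 2 ≤ a - 2b ≤ 1, which is impossible since 2 > 1. No point satisfies all constraints.

Infeasible — the constraint set is empty.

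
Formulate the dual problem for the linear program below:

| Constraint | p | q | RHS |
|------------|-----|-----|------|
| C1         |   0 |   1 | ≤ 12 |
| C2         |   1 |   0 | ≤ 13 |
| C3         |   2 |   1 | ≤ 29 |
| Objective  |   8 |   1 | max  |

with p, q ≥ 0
Minimize: z = 12y1 + 13y2 + 29y3

Subject to:
  C1: -y2 - 2y3 ≤ -8
  C2: -y1 - y3 ≤ -1
  y1, y2, y3 ≥ 0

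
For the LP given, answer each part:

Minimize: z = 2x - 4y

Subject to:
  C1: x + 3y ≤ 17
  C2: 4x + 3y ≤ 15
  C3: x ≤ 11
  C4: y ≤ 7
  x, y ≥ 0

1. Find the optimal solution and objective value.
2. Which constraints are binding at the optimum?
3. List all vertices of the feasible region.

1. x = 0, y = 5, z = -20
2. C2, x ≥ 0
3. (0, 0), (3.75, 0), (0, 5)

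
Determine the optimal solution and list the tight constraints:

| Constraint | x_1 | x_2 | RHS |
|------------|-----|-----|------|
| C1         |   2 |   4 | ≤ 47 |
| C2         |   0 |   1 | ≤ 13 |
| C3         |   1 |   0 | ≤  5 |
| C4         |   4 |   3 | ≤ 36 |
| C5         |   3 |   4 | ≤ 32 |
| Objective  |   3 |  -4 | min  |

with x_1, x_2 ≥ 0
Optimal: x_1 = 0, x_2 = 8
Slack at optimum:
  C1: slack = 15
  C2: slack = 5
  C3: slack = 5
  C4: slack = 12
  C5: slack = 0 (binding)
  x_1 ≥ 0: x_1 = 0 (binding)
  x_2 ≥ 0: x_2 = 8
Binding constraints: C5, x_1 ≥ 0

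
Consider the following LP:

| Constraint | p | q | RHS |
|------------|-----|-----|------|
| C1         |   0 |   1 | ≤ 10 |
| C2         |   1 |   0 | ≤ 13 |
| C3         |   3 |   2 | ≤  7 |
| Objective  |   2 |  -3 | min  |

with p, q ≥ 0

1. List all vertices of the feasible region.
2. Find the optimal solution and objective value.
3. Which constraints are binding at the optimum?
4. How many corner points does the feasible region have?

1. (0, 0), (2.333, 0), (0, 3.5)
2. p = 0, q = 3.5, z = -10.5
3. C3, p ≥ 0
4. 3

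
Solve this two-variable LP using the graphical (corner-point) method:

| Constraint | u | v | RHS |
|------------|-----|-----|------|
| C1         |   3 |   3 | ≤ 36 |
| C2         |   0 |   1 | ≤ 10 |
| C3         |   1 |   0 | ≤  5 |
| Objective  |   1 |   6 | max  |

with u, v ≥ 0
u = 2, v = 10, z = 62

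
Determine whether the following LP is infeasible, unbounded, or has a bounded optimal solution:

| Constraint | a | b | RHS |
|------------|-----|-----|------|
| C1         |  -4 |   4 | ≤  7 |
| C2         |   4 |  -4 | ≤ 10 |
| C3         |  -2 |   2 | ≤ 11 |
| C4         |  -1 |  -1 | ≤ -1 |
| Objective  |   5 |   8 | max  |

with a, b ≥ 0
Feasible point: (0, 1) satisfies every constraint, so the LP is feasible.
Direction d = (1, 1): for each constraint row a, a·d ≤ 0 —
  (-4)(1) + (4)(1) = 0 ≤ 0
  (4)(1) + (-4)(1) = 0 ≤ 0
  (-2)(1) + (2)(1) = 0 ≤ 0
  (-1)(1) + (-1)(1) = -2 ≤ 0
and d ≥ 0, so (0, 1) + t·d stays feasible for every t ≥ 0. Along this ray z = 5a + 8b changes by 13 per unit t, so z → +∞.

Unbounded — the objective can increase without bound over the feasible region.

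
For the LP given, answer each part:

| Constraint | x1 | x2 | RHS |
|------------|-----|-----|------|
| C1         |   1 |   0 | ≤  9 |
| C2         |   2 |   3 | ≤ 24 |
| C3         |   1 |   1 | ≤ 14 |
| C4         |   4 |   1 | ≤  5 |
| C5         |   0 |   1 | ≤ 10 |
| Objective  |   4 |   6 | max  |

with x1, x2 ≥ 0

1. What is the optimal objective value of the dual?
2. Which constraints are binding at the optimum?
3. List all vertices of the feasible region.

1. 30 (by strong duality, equal to the primal optimum)
2. C4, x1 ≥ 0
3. (0, 0), (1.25, 0), (0, 5)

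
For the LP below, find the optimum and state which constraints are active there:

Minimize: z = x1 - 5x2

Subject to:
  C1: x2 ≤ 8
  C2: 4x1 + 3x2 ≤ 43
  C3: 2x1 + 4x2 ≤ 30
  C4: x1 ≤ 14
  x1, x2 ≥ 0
Optimal: x1 = 0, x2 = 7.5
Slack at optimum:
  C1: slack = 0.5
  C2: slack = 20.5
  C3: slack = 0 (binding)
  C4: slack = 14
  x1 ≥ 0: x1 = 0 (binding)
  x2 ≥ 0: x2 = 7.5
Binding constraints: C3, x1 ≥ 0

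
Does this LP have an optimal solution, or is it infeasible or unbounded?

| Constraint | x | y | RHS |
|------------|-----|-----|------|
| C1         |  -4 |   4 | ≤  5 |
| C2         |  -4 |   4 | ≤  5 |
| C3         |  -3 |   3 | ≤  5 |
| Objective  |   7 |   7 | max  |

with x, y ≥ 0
Feasible point: (0, 0) satisfies every constraint, so the LP is feasible.
Direction d = (1, 0): for each constraint row a, a·d ≤ 0 —
  (-4)(1) + (4)(0) = -4 ≤ 0
  (-4)(1) + (4)(0) = -4 ≤ 0
  (-3)(1) + (3)(0) = -3 ≤ 0
and d ≥ 0, so (0, 0) + t·d stays feasible for every t ≥ 0. Along this ray z = 7x + 7y changes by 7 per unit t, so z → +∞.

The LP is unbounded; z can be made arbitrarily large.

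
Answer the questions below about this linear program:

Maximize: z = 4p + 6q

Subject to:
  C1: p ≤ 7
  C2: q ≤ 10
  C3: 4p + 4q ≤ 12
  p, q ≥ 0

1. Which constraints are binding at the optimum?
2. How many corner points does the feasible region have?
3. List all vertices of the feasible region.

1. C3, p ≥ 0
2. 3
3. (0, 0), (3, 0), (0, 3)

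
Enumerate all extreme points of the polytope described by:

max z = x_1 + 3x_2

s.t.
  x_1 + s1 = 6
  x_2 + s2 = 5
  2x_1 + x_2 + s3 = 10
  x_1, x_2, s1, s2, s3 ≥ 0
Each vertex is the intersection of two constraint boundaries that also satisfies all remaining constraints:
  x_1 = 0 and x_2 = 0 → (0, 0)
  2x_1 + x_2 = 10 and x_2 = 0 → (5, 0)
  x_2 = 5 and 2x_1 + x_2 = 10 → (2.5, 5)
  x_2 = 5 and x_1 = 0 → (0, 5)

Vertices: (0, 0), (5, 0), (2.5, 5), (0, 5)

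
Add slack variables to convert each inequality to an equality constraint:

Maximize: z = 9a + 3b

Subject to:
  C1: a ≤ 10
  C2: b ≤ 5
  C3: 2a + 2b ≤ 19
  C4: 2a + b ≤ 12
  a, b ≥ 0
max z = 9a + 3b

s.t.
  a + s1 = 10
  b + s2 = 5
  2a + 2b + s3 = 19
  2a + b + s4 = 12
  a, b, s1, s2, s3, s4 ≥ 0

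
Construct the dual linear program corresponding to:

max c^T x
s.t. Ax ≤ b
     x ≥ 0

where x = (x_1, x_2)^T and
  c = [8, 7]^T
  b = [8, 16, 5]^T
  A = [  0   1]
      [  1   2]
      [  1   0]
Minimize: z = 8y1 + 16y2 + 5y3

Subject to:
  C1: -y2 - y3 ≤ -8
  C2: -y1 - 2y2 ≤ -7
  y1, y2, y3 ≥ 0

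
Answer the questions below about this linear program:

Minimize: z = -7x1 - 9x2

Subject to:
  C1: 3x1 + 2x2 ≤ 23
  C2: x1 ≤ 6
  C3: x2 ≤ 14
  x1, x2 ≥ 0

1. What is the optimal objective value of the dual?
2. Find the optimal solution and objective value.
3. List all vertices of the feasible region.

1. -103.5 (by strong duality, equal to the primal optimum)
2. x1 = 0, x2 = 11.5, z = -103.5
3. (0, 0), (6, 0), (6, 2.5), (0, 11.5)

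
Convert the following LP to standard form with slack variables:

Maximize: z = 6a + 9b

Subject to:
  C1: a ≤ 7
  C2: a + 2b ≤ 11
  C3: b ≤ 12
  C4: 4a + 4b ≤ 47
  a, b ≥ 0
max z = 6a + 9b

s.t.
  a + s1 = 7
  a + 2b + s2 = 11
  b + s3 = 12
  4a + 4b + s4 = 47
  a, b, s1, s2, s3, s4 ≥ 0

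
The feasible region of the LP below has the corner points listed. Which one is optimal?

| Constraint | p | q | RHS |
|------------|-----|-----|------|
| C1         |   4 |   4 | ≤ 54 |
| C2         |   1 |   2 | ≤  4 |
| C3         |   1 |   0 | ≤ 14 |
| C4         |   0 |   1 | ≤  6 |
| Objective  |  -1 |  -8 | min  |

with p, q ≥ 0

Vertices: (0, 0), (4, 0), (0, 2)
(0, 2) with z = -16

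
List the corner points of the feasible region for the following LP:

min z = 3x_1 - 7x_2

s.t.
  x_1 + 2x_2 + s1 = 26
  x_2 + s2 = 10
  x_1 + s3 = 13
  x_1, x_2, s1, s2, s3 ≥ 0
Each vertex is the intersection of two constraint boundaries that also satisfies all remaining constraints:
  x_1 = 0 and x_2 = 0 → (0, 0)
  x_1 = 13 and x_2 = 0 → (13, 0)
  x_1 + 2x_2 = 26 and x_1 = 13 → (13, 6.5)
  x_1 + 2x_2 = 26 and x_2 = 10 → (6, 10)
  x_2 = 10 and x_1 = 0 → (0, 10)

Vertices: (0, 0), (13, 0), (13, 6.5), (6, 10), (0, 10)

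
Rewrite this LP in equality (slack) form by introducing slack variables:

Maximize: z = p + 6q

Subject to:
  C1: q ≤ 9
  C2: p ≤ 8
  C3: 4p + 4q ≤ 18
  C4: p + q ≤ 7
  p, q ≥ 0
max z = p + 6q

s.t.
  q + s1 = 9
  p + s2 = 8
  4p + 4q + s3 = 18
  p + q + s4 = 7
  p, q, s1, s2, s3, s4 ≥ 0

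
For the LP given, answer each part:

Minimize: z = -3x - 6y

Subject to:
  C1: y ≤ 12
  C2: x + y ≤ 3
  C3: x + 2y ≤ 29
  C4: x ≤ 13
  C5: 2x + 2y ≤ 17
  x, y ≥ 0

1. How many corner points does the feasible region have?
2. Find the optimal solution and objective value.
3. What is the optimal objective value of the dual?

1. 3
2. x = 0, y = 3, z = -18
3. -18 (by strong duality, equal to the primal optimum)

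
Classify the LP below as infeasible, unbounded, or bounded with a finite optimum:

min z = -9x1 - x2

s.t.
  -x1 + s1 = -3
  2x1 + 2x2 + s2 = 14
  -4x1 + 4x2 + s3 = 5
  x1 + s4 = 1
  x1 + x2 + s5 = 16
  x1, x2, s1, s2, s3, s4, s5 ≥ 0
The row x1 + s4 = 1 with s4 ≥ 0 requires x1 ≤ 1, while the row -x1 + s1 = -3 with s1 ≥ 0 is equivalent to x1 ≥ 3. Together they would need 3 ≤ x1 ≤ 1, which is impossible since 3 > 1. No point satisfies all constraints.

Infeasible — the constraint set is empty.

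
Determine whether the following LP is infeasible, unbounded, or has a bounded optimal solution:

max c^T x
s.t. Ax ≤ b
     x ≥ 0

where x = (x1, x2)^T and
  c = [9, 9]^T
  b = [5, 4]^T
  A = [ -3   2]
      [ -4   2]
Feasible point: (0, 0) satisfies every constraint, so the LP is feasible.
Direction d = (1, 0): for each constraint row a, a·d ≤ 0 —
  (-3)(1) + (2)(0) = -3 ≤ 0
  (-4)(1) + (2)(0) = -4 ≤ 0
and d ≥ 0, so (0, 0) + t·d stays feasible for every t ≥ 0. Along this ray z = 9x1 + 9x2 changes by 9 per unit t, so z → +∞.

Unbounded: there is a feasible ray along which z → +∞.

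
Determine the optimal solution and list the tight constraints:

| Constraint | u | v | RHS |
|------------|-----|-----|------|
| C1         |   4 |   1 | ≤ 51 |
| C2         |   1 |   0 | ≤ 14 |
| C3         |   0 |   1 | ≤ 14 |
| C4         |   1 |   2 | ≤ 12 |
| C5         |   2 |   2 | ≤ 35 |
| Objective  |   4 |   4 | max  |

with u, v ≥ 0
Optimal: u = 12, v = 0
Slack at optimum:
  C1: slack = 3
  C2: slack = 2
  C3: slack = 14
  C4: slack = 0 (binding)
  C5: slack = 11
  u ≥ 0: u = 12
  v ≥ 0: v = 0 (binding)
Binding constraints: C4, v ≥ 0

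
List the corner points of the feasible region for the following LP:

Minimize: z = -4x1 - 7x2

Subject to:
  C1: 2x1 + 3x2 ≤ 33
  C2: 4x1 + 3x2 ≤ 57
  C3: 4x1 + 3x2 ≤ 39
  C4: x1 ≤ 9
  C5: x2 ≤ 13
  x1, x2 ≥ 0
Each vertex is the intersection of two constraint boundaries that also satisfies all remaining constraints:
  x1 = 0 and x2 = 0 → (0, 0)
  x1 = 9 and x2 = 0 → (9, 0)
  4x1 + 3x2 = 39 and x1 = 9 → (9, 1)
  2x1 + 3x2 = 33 and 4x1 + 3x2 = 39 → (3, 9)
  2x1 + 3x2 = 33 and x1 = 0 → (0, 11)

Vertices: (0, 0), (9, 0), (9, 1), (3, 9), (0, 11)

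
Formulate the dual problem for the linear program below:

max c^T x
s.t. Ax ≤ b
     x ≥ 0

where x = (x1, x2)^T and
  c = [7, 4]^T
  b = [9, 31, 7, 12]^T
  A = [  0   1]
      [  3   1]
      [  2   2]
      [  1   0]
Minimize: z = 9y1 + 31y2 + 7y3 + 12y4

Subject to:
  C1: -3y2 - 2y3 - y4 ≤ -7
  C2: -y1 - y2 - 2y3 ≤ -4
  y1, y2, y3, y4 ≥ 0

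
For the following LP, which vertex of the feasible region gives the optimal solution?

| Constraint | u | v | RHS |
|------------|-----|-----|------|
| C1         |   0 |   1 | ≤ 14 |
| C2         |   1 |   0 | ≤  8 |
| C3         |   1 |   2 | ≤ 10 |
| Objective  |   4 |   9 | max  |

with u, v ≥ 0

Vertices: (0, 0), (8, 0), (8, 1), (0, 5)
Evaluating z = 4u + 9v at each vertex:
  (0, 0): z = 0
  (8, 0): z = 32
  (8, 1): z = 41
  (0, 5): z = 45

The largest value is z = 45, attained at (0, 5).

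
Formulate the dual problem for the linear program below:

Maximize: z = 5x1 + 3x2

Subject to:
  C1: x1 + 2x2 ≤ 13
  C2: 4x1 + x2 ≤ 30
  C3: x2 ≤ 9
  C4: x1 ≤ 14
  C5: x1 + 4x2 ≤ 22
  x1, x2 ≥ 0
Minimize: z = 13y1 + 30y2 + 9y3 + 14y4 + 22y5

Subject to:
  C1: -y1 - 4y2 - y4 - y5 ≤ -5
  C2: -2y1 - y2 - y3 - 4y5 ≤ -3
  y1, y2, y3, y4, y5 ≥ 0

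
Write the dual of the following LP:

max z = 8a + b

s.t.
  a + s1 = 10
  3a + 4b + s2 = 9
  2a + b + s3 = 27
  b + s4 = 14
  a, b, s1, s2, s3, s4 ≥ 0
Minimize: z = 10y1 + 9y2 + 27y3 + 14y4

Subject to:
  C1: -y1 - 3y2 - 2y3 ≤ -8
  C2: -4y2 - y3 - y4 ≤ -1
  y1, y2, y3, y4 ≥ 0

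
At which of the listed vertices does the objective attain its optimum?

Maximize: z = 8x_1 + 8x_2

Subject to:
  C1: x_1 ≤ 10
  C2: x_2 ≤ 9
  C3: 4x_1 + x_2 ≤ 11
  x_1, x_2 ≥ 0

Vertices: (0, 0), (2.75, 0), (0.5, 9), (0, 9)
Evaluating z = 8x_1 + 8x_2 at each vertex:
  (0, 0): z = 0
  (2.75, 0): z = 22
  (0.5, 9): z = 76
  (0, 9): z = 72

The largest value is z = 76, attained at (0.5, 9).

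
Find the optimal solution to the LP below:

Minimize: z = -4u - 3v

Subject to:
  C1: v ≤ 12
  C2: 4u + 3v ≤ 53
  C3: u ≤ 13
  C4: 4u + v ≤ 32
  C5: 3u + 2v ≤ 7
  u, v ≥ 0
Each vertex is the intersection of two constraint boundaries that also satisfies all remaining constraints:
  u = 0 and v = 0 → (0, 0)
  3u + 2v = 7 and v = 0 → (2.333, 0)
  3u + 2v = 7 and u = 0 → (0, 3.5)

Evaluating z = -4u - 3v at each vertex:
  (0, 0): z = 0
  (2.333, 0): z = -9.333
  (0, 3.5): z = -10.5

The minimum is at (0, 3.5) with z = -10.5.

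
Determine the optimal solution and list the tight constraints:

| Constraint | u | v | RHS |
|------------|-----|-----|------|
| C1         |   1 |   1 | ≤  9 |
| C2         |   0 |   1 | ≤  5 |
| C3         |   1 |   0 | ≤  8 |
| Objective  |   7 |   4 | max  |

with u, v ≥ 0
Optimal: u = 8, v = 1
Slack at optimum:
  C1: slack = 0 (binding)
  C2: slack = 4
  C3: slack = 0 (binding)
  u ≥ 0: u = 8
  v ≥ 0: v = 1
Binding constraints: C1, C3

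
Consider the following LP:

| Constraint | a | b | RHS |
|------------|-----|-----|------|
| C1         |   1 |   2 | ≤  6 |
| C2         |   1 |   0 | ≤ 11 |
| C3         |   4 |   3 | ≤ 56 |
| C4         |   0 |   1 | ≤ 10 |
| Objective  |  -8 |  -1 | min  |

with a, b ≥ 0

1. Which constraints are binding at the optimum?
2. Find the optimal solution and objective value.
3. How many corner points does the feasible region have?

1. C1, b ≥ 0
2. a = 6, b = 0, z = -48
3. 3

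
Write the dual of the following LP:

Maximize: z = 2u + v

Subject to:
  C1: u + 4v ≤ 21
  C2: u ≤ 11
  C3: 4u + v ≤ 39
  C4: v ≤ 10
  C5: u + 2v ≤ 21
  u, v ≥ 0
Minimize: z = 21y1 + 11y2 + 39y3 + 10y4 + 21y5

Subject to:
  C1: -y1 - y2 - 4y3 - y5 ≤ -2
  C2: -4y1 - y3 - y4 - 2y5 ≤ -1
  y1, y2, y3, y4, y5 ≥ 0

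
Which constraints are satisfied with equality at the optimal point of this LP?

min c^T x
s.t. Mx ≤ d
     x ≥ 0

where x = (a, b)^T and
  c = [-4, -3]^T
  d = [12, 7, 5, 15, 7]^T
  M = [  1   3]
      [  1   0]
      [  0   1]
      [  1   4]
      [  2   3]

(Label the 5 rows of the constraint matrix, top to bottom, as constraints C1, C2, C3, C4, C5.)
Optimal: a = 3.5, b = 0
Binding: C5, b ≥ 0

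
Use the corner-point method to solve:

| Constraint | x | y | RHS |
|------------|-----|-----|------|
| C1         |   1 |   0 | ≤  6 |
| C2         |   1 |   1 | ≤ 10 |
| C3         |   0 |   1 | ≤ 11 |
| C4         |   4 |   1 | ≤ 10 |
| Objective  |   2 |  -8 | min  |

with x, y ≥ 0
Each vertex is the intersection of two constraint boundaries that also satisfies all remaining constraints:
  x = 0 and y = 0 → (0, 0)
  4x + y = 10 and y = 0 → (2.5, 0)
  x + y = 10 and 4x + y = 10 → (0, 10)

Evaluating z = 2x - 8y at each vertex:
  (0, 0): z = 0
  (2.5, 0): z = 5
  (0, 10): z = -80

The minimum is at (0, 10) with z = -80.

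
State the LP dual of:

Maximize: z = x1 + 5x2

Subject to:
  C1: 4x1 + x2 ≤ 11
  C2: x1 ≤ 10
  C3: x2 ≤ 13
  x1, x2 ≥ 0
Minimize: z = 11y1 + 10y2 + 13y3

Subject to:
  C1: -4y1 - y2 ≤ -1
  C2: -y1 - y3 ≤ -5
  y1, y2, y3 ≥ 0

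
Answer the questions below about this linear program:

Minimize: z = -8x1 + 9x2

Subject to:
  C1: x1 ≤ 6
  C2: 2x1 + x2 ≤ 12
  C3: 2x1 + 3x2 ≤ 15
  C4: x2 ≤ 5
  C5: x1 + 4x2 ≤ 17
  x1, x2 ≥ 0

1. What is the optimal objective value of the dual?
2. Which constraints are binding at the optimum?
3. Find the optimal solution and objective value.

1. -48 (by strong duality, equal to the primal optimum)
2. C1, C2, x2 ≥ 0
3. x1 = 6, x2 = 0, z = -48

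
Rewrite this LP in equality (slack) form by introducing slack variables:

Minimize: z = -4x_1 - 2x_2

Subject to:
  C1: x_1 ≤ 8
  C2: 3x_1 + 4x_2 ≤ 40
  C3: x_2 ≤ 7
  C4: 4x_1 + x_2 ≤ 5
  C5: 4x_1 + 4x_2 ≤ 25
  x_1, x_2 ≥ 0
min z = -4x_1 - 2x_2

s.t.
  x_1 + s1 = 8
  3x_1 + 4x_2 + s2 = 40
  x_2 + s3 = 7
  4x_1 + x_2 + s4 = 5
  4x_1 + 4x_2 + s5 = 25
  x_1, x_2, s1, s2, s3, s4, s5 ≥ 0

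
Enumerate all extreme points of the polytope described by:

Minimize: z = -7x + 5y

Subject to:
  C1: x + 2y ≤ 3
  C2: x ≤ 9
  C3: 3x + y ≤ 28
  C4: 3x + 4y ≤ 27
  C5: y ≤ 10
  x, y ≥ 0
Each vertex is the intersection of two constraint boundaries that also satisfies all remaining constraints:
  x = 0 and y = 0 → (0, 0)
  x + 2y = 3 and y = 0 → (3, 0)
  x + 2y = 3 and x = 0 → (0, 1.5)

Vertices: (0, 0), (3, 0), (0, 1.5)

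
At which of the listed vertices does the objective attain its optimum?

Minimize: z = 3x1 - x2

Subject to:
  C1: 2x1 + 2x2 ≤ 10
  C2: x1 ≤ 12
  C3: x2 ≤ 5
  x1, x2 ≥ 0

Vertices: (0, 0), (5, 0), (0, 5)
(0, 5) with z = -5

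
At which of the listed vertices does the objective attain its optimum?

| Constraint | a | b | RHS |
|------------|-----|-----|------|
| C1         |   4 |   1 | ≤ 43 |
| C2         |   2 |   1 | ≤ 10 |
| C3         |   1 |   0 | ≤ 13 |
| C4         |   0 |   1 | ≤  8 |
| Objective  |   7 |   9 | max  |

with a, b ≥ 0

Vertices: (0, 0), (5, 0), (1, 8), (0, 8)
Evaluating z = 7a + 9b at each vertex:
  (0, 0): z = 0
  (5, 0): z = 35
  (1, 8): z = 79
  (0, 8): z = 72

The largest value is z = 79, attained at (1, 8).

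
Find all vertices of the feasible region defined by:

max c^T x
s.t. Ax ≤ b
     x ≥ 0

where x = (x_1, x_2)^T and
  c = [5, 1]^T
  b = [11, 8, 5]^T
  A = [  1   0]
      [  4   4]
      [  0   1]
Each vertex is the intersection of two constraint boundaries that also satisfies all remaining constraints:
  x_1 = 0 and x_2 = 0 → (0, 0)
  4x_1 + 4x_2 = 8 and x_2 = 0 → (2, 0)
  4x_1 + 4x_2 = 8 and x_1 = 0 → (0, 2)

Vertices: (0, 0), (2, 0), (0, 2)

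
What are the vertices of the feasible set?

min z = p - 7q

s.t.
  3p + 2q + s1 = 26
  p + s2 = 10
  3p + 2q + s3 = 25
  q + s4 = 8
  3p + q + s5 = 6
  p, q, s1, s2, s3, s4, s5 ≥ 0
Each vertex is the intersection of two constraint boundaries that also satisfies all remaining constraints:
  p = 0 and q = 0 → (0, 0)
  3p + q = 6 and q = 0 → (2, 0)
  3p + q = 6 and p = 0 → (0, 6)

Vertices: (0, 0), (2, 0), (0, 6)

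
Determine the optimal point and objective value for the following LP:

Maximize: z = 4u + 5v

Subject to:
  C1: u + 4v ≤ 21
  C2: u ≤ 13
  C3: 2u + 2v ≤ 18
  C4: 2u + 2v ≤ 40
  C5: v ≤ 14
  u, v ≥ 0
u = 5, v = 4, z = 40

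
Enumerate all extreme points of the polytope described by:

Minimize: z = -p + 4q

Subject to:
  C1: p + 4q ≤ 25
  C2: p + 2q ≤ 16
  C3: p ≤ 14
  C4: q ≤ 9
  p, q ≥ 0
Each vertex is the intersection of two constraint boundaries that also satisfies all remaining constraints:
  p = 0 and q = 0 → (0, 0)
  p = 14 and q = 0 → (14, 0)
  p + 2q = 16 and p = 14 → (14, 1)
  p + 4q = 25 and p + 2q = 16 → (7, 4.5)
  p + 4q = 25 and p = 0 → (0, 6.25)

Vertices: (0, 0), (14, 0), (14, 1), (7, 4.5), (0, 6.25)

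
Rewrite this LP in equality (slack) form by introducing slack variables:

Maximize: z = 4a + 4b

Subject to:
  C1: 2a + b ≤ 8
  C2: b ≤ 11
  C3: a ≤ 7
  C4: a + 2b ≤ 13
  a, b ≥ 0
max z = 4a + 4b

s.t.
  2a + b + s1 = 8
  b + s2 = 11
  a + s3 = 7
  a + 2b + s4 = 13
  a, b, s1, s2, s3, s4 ≥ 0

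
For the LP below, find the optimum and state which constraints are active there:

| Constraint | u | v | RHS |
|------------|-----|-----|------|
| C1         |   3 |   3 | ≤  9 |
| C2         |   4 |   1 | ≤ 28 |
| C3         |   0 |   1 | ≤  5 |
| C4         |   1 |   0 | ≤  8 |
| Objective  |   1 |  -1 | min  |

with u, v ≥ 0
Optimal: u = 0, v = 3
Slack at optimum:
  C1: slack = 0 (binding)
  C2: slack = 25
  C3: slack = 2
  C4: slack = 8
  u ≥ 0: u = 0 (binding)
  v ≥ 0: v = 3
Binding constraints: C1, u ≥ 0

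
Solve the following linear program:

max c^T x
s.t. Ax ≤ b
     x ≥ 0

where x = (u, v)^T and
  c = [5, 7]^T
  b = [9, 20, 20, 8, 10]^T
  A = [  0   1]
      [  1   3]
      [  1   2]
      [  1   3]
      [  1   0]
u = 8, v = 0, z = 40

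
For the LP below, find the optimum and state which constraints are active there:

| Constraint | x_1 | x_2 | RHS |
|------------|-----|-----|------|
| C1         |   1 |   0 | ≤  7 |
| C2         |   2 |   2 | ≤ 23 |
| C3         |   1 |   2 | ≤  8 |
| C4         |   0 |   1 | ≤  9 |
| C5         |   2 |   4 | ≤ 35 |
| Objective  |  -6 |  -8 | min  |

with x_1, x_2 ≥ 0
Optimal: x_1 = 7, x_2 = 0.5
Binding: C1, C3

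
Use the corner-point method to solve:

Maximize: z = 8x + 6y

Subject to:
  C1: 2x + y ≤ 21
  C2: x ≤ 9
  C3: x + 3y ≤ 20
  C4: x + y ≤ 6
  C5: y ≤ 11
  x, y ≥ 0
x = 6, y = 0, z = 48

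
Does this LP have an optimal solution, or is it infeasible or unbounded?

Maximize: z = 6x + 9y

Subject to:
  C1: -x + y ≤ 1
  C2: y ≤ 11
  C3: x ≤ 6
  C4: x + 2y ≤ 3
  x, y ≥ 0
The point (3, 0) satisfies every constraint, so the LP is feasible; the constraints give x ≤ 6 and y ≤ 11, which with x, y ≥ 0 keep the feasible region inside a bounded box. A feasible, bounded LP attains a finite optimum at a vertex.

Feasible with finite optimum z* = 18 at (3, 0).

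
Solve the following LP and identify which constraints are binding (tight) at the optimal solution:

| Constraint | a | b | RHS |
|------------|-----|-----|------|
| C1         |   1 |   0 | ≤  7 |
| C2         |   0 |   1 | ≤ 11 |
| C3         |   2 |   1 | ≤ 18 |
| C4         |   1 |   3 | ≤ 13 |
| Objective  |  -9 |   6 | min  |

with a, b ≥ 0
Optimal: a = 7, b = 0
Binding: C1, b ≥ 0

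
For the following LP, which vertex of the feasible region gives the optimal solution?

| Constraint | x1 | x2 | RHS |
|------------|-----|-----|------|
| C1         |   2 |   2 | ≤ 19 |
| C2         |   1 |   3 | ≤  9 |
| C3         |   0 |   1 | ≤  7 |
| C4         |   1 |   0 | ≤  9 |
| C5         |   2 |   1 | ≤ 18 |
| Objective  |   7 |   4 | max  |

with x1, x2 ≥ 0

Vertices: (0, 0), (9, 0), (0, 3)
(9, 0) with z = 63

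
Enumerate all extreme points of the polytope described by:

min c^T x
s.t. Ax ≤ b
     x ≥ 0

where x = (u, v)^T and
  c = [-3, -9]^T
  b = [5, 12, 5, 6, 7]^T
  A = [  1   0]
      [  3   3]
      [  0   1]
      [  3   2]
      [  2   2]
Each vertex is the intersection of two constraint boundaries that also satisfies all remaining constraints:
  u = 0 and v = 0 → (0, 0)
  3u + 2v = 6 and v = 0 → (2, 0)
  3u + 2v = 6 and u = 0 → (0, 3)

Vertices: (0, 0), (2, 0), (0, 3)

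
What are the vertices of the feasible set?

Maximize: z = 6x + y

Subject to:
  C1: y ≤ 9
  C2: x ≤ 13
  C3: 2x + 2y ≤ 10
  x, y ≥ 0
Each vertex is the intersection of two constraint boundaries that also satisfies all remaining constraints:
  x = 0 and y = 0 → (0, 0)
  2x + 2y = 10 and y = 0 → (5, 0)
  2x + 2y = 10 and x = 0 → (0, 5)

Vertices: (0, 0), (5, 0), (0, 5)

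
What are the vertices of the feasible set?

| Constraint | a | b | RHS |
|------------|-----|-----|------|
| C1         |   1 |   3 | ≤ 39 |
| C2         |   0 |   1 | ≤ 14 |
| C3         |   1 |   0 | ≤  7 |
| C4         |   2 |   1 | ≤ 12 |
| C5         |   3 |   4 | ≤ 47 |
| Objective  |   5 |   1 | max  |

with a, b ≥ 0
Each vertex is the intersection of two constraint boundaries that also satisfies all remaining constraints:
  a = 0 and b = 0 → (0, 0)
  2a + b = 12 and b = 0 → (6, 0)
  2a + b = 12 and 3a + 4b = 47 → (0.2, 11.6)
  3a + 4b = 47 and a = 0 → (0, 11.75)

Vertices: (0, 0), (6, 0), (0.2, 11.6), (0, 11.75)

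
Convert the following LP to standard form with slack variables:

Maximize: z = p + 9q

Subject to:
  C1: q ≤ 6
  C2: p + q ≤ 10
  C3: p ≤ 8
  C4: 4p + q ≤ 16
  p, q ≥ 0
max z = p + 9q

s.t.
  q + s1 = 6
  p + q + s2 = 10
  p + s3 = 8
  4p + q + s4 = 16
  p, q, s1, s2, s3, s4 ≥ 0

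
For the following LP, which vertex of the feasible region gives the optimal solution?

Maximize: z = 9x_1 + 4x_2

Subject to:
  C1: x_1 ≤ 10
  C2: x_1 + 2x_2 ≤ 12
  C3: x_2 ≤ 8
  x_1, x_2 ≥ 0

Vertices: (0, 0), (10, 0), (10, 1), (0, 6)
Evaluating z = 9x_1 + 4x_2 at each vertex:
  (0, 0): z = 0
  (10, 0): z = 90
  (10, 1): z = 94
  (0, 6): z = 24

The largest value is z = 94, attained at (10, 1).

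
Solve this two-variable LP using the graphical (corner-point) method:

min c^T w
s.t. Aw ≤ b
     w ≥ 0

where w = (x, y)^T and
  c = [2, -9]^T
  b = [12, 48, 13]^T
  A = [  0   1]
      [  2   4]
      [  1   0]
Each vertex is the intersection of two constraint boundaries that also satisfies all remaining constraints:
  x = 0 and y = 0 → (0, 0)
  x = 13 and y = 0 → (13, 0)
  2x + 4y = 48 and x = 13 → (13, 5.5)
  y = 12 and 2x + 4y = 48 → (0, 12)

Evaluating z = 2x - 9y at each vertex:
  (0, 0): z = 0
  (13, 0): z = 26
  (13, 5.5): z = -23.5
  (0, 12): z = -108

The minimum is at (0, 12) with z = -108.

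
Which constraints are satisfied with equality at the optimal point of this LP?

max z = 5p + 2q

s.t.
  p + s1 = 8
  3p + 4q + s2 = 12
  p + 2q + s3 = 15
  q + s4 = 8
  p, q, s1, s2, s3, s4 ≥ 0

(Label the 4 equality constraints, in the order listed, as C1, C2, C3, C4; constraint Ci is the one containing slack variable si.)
Optimal: p = 4, q = 0
Slack at optimum:
  C1: slack = 4
  C2: slack = 0 (binding)
  C3: slack = 11
  C4: slack = 8
  p ≥ 0: p = 4
  q ≥ 0: q = 0 (binding)
Binding constraints: C2, q ≥ 0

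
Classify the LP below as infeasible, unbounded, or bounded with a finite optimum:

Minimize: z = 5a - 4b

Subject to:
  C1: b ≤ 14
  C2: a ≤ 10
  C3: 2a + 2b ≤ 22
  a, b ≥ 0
The point (0, 11) satisfies every constraint, so the LP is feasible; the constraints give a ≤ 10 and b ≤ 14, which with a, b ≥ 0 keep the feasible region inside a bounded box. A feasible, bounded LP attains a finite optimum at a vertex.

Evaluating z = 5a - 4b at each vertex:
  (0, 0): z = 0
  (10, 0): z = 50
  (10, 1): z = 46
  (0, 11): z = -44

Bounded optimum: z* = -44 at (0, 11).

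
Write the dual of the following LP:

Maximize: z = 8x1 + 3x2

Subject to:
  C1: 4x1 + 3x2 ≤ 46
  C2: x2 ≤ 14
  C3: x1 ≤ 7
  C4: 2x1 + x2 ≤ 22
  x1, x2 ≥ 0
Minimize: z = 46y1 + 14y2 + 7y3 + 22y4

Subject to:
  C1: -4y1 - y3 - 2y4 ≤ -8
  C2: -3y1 - y2 - y4 ≤ -3
  y1, y2, y3, y4 ≥ 0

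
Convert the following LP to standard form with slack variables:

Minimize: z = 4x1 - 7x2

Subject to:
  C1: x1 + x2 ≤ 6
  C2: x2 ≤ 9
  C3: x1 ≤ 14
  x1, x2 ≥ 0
min z = 4x1 - 7x2

s.t.
  x1 + x2 + s1 = 6
  x2 + s2 = 9
  x1 + s3 = 14
  x1, x2, s1, s2, s3 ≥ 0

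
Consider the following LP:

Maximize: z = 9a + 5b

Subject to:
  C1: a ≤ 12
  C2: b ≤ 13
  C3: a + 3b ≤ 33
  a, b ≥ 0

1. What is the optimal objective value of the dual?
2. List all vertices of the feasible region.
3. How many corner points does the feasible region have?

1. 143 (by strong duality, equal to the primal optimum)
2. (0, 0), (12, 0), (12, 7), (0, 11)
3. 4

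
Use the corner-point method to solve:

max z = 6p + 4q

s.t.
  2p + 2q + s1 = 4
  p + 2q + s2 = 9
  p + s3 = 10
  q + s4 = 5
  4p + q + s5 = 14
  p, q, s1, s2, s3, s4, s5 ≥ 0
Each vertex is the intersection of two constraint boundaries that also satisfies all remaining constraints:
  p = 0 and q = 0 → (0, 0)
  2p + 2q = 4 and q = 0 → (2, 0)
  2p + 2q = 4 and p = 0 → (0, 2)

Evaluating z = 6p + 4q at each vertex:
  (0, 0): z = 0
  (2, 0): z = 12
  (0, 2): z = 8

The maximum is at (2, 0) with z = 12.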